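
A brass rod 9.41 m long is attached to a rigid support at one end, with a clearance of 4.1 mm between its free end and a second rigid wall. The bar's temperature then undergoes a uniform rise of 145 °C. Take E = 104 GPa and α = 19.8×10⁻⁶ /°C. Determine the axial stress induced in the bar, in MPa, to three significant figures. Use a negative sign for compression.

-253 MPa

Free thermal expansion αLΔT = 19.8e-6 · 9410 · 145 = 27.02 mm.
The walls engage after the gap closes; constrained expansion = 27.02 − 4.1 = 22.92 mm.
The walls impose strain ε = −(22.92)/9410 = -2.4353e-03; σ = Eε = 104000 · -2.4353e-03 = -253.3 MPa.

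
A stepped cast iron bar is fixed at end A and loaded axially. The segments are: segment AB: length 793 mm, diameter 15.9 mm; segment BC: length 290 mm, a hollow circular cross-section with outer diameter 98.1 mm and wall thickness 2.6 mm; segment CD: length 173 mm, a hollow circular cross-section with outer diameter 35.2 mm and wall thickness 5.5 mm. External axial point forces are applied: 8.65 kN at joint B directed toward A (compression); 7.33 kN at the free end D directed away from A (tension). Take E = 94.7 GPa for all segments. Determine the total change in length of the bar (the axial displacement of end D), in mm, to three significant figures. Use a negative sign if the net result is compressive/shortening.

Internal axial forces (sectioning from the free end, tension +): N_CD = 7.33 kN, N_BC = 7.33 kN, N_AB = -1.32 kN.
A_AB = 198.6 mm².
A_BC = 780.1 mm².
A_CD = 513.2 mm².
δ_AB = -1320·793/(198.6·94700) = -0.05567 mm
δ_BC = 7330·290/(780.1·94700) = 0.02878 mm
δ_CD = 7330·173/(513.2·94700) = 0.02609 mm
δ = Σδ_i = -0.0007999 mm.

-8.00e-04 mm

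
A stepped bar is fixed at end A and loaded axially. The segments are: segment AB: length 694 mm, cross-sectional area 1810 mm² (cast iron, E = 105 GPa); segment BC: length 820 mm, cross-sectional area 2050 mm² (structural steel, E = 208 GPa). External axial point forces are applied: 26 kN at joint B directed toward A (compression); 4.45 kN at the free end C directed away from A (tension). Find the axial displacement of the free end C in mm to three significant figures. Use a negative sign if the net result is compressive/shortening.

Internal axial forces (sectioning from the free end, tension +): N_BC = 4.45 kN, N_AB = -21.55 kN.
δ_AB = -21550·694/(1810·105000) = -0.07869 mm
δ_BC = 4450·820/(2050·208000) = 0.008558 mm
δ = Σδ_i = -0.07014 mm.

-0.0701 mm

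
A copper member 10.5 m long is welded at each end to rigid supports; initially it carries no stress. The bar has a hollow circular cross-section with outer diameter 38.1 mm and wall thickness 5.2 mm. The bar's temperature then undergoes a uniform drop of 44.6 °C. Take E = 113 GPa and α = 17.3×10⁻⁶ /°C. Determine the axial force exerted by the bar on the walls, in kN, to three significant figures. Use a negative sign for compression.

Free thermal expansion αLΔT = 17.3e-6 · 10500 · -44.6 = -8.102 mm.
The walls impose strain ε = −(-8.102)/10500 = 7.7158e-04; σ = Eε = 113000 · 7.7158e-04 = 87.19 MPa.
Wall reaction R = σ·A = 87.19·537.5 = 46860 N = 46.86 kN.

46.9 kN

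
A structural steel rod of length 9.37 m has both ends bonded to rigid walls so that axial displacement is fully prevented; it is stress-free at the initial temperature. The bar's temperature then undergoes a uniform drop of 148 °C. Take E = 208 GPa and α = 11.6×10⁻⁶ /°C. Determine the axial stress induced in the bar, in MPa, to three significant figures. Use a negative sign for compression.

357 MPa

Free thermal expansion αLΔT = 11.6e-6 · 9370 · -148 = -16.09 mm.
The walls impose strain ε = −(-16.09)/9370 = 1.7168e-03; σ = Eε = 208000 · 1.7168e-03 = 357.1 MPa.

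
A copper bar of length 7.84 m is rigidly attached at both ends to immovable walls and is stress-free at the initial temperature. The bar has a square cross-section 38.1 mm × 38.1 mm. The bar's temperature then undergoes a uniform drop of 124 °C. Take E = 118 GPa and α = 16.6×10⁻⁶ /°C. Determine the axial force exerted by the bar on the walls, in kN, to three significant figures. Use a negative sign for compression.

353 kN

Free thermal expansion αLΔT = 16.6e-6 · 7840 · -124 = -16.14 mm.
The walls impose strain ε = −(-16.14)/7840 = 2.0584e-03; σ = Eε = 118000 · 2.0584e-03 = 242.9 MPa.
Wall reaction R = σ·A = 242.9·1452 = 352600 N = 352.6 kN.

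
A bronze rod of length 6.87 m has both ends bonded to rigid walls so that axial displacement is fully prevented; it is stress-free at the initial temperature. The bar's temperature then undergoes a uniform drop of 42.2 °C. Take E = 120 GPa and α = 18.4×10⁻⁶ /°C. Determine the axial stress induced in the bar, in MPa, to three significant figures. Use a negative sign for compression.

93.2 MPa

Free thermal expansion αLΔT = 18.4e-6 · 6870 · -42.2 = -5.334 mm.
The walls impose strain ε = −(-5.334)/6870 = 7.7648e-04; σ = Eε = 120000 · 7.7648e-04 = 93.18 MPa.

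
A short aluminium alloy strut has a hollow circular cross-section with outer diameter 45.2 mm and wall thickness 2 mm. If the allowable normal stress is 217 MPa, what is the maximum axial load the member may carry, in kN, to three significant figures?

A = 271.4 mm².
P_max = σ_allow · A = 217 · 271.4 = 58900 N = 58.9 kN.

58.9 kN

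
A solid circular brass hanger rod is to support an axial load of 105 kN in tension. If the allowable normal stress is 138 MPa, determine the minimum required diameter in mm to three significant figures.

31.1 mm

Required area A ≥ P/σ_allow = 105000/138 = 760.9 mm².
For a solid circular section, d ≥ √(4A/π) = 31.13 mm.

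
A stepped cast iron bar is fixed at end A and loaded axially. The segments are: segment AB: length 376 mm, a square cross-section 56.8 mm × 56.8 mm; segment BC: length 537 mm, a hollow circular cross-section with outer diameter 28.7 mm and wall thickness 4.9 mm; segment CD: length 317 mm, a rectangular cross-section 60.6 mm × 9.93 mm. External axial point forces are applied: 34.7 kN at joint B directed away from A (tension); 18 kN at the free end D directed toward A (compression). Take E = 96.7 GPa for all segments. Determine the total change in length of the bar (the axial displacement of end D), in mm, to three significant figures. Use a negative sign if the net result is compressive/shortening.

Internal axial forces (sectioning from the free end, tension +): N_CD = -18 kN, N_BC = -18 kN, N_AB = 16.7 kN.
A_AB = 3226 mm².
A_BC = 366.4 mm².
A_CD = 601.8 mm².
δ_AB = 16700·376/(3226·96700) = 0.02013 mm
δ_BC = -18000·537/(366.4·96700) = -0.2728 mm
δ_CD = -18000·317/(601.8·96700) = -0.09806 mm
δ = Σδ_i = -0.3508 mm.

-0.351 mm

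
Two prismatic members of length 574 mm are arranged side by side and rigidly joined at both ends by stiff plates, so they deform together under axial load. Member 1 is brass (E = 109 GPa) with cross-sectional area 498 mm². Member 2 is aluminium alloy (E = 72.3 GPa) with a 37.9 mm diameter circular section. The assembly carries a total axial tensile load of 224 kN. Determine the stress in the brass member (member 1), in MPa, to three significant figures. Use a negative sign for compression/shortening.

180 MPa

A_2 = 1128 mm².
Equal strain + equilibrium ⇒ each member carries load in proportion to AE: A₁E₁ = 54280000 N, A₂E₂ = 81570000 N, ΣAE = 135800000 N.
σ₁ = P·E₁/ΣAE = 224000·109000/135800000 = 179.7 MPa.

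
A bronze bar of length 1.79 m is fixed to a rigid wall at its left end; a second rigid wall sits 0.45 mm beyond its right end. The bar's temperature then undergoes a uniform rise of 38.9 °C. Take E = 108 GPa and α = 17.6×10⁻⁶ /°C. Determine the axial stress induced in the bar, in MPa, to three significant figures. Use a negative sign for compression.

Free thermal expansion αLΔT = 17.6e-6 · 1790 · 38.9 = 1.226 mm.
The walls engage after the gap closes; constrained expansion = 1.226 − 0.45 = 0.7755 mm.
The walls impose strain ε = −(0.7755)/1790 = -4.3324e-04; σ = Eε = 108000 · -4.3324e-04 = -46.79 MPa.

-46.8 MPa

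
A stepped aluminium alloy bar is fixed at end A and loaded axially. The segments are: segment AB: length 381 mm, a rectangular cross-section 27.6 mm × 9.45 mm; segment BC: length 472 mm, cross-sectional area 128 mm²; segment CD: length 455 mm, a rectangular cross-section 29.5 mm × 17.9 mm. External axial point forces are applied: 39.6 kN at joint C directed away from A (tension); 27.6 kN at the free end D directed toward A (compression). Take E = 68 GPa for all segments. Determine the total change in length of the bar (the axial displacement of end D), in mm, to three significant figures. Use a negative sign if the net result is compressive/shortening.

Internal axial forces (sectioning from the free end, tension +): N_CD = -27.6 kN, N_BC = 12 kN, N_AB = 12 kN.
A_AB = 260.8 mm².
A_CD = 528 mm².
δ_AB = 12000·381/(260.8·68000) = 0.2578 mm
δ_BC = 12000·472/(128·68000) = 0.6507 mm
δ_CD = -27600·455/(528·68000) = -0.3497 mm
δ = Σδ_i = 0.5588 mm.

0.559 mm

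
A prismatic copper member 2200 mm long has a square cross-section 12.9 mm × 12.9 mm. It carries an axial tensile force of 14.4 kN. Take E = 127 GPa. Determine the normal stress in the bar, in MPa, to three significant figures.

A = 166.4 mm².
σ = N/A = 14400/166.4 = 86.53 MPa.

86.5 MPa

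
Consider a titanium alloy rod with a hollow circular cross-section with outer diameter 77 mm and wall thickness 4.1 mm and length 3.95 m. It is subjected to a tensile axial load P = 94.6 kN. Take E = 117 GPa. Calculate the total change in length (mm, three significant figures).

3.40 mm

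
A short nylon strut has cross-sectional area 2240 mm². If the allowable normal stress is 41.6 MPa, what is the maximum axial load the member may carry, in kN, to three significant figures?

P_max = σ_allow · A = 41.6 · 2240 = 93180 N = 93.18 kN.

93.2 kN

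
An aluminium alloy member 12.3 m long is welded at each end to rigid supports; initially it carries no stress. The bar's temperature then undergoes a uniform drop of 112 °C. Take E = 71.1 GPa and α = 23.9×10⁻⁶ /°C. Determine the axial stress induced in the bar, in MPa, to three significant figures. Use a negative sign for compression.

190 MPa

Free thermal expansion αLΔT = 23.9e-6 · 12300 · -112 = -32.92 mm.
The walls impose strain ε = −(-32.92)/12300 = 2.6768e-03; σ = Eε = 71100 · 2.6768e-03 = 190.3 MPa.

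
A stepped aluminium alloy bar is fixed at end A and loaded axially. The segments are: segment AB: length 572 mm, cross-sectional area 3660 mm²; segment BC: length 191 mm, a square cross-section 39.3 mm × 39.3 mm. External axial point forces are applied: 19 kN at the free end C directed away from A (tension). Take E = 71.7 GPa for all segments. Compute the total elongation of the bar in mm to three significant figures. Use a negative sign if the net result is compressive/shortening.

0.0742 mm

Internal axial forces (sectioning from the free end, tension +): N_BC = 19 kN, N_AB = 19 kN.
A_BC = 1544 mm².
δ_AB = 19000·572/(3660·71700) = 0.04141 mm
δ_BC = 19000·191/(1544·71700) = 0.03277 mm
δ = Σδ_i = 0.07418 mm.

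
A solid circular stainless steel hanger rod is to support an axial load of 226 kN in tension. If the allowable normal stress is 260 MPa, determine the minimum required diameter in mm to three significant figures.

Required area A ≥ P/σ_allow = 226000/260 = 869.2 mm².
For a solid circular section, d ≥ √(4A/π) = 33.27 mm.

33.3 mm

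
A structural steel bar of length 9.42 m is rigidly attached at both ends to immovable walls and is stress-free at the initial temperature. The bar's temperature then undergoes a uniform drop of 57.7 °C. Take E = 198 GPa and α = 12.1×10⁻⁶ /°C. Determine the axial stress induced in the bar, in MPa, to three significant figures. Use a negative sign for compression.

138 MPa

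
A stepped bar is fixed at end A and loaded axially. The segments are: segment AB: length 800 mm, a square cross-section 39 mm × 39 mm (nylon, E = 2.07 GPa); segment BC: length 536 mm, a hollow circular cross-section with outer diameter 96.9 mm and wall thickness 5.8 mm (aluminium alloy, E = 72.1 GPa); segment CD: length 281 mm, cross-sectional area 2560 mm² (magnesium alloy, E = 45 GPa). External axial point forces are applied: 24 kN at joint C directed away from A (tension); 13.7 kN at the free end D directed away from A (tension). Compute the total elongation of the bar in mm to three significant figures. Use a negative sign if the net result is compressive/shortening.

Internal axial forces (sectioning from the free end, tension +): N_CD = 13.7 kN, N_BC = 37.7 kN, N_AB = 37.7 kN.
A_AB = 1521 mm².
A_BC = 1660 mm².
δ_AB = 37700·800/(1521·2070) = 9.579 mm
δ_BC = 37700·536/(1660·72100) = 0.1688 mm
δ_CD = 13700·281/(2560·45000) = 0.03342 mm
δ = Σδ_i = 9.782 mm.

9.78 mm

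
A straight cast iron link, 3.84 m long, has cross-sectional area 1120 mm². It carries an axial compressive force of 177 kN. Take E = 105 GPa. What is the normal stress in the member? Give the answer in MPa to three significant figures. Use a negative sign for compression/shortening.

-158 MPa

σ = N/A = -177000/1120 = -158 MPa.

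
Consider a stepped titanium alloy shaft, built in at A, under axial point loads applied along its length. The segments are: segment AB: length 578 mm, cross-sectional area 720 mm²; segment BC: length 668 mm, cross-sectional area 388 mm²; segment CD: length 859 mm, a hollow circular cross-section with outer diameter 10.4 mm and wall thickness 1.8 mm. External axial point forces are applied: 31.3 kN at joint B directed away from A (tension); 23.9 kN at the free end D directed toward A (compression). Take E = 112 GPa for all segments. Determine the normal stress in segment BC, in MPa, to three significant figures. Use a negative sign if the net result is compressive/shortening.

Internal axial forces (sectioning from the free end, tension +): N_CD = -23.9 kN, N_BC = -23.9 kN, N_AB = 7.4 kN.
σ_BC = N_BC/A_BC = -23900/388 = -61.6 MPa.

-61.6 MPa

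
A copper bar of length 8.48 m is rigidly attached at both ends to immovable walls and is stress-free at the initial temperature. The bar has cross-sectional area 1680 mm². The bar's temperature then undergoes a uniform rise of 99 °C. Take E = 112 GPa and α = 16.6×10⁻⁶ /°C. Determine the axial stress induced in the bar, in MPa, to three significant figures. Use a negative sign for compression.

Free thermal expansion αLΔT = 16.6e-6 · 8480 · 99 = 13.94 mm.
The walls impose strain ε = −(13.94)/8480 = -1.6434e-03; σ = Eε = 112000 · -1.6434e-03 = -184.1 MPa.

-184 MPa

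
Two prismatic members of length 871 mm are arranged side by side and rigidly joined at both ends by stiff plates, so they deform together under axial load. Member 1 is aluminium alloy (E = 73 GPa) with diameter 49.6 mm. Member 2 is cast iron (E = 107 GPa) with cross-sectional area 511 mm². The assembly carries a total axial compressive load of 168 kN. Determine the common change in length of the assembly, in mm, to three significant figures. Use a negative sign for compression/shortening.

A_1 = 1932 mm².
Equal strain + equilibrium ⇒ each member carries load in proportion to AE: A₁E₁ = 141100000 N, A₂E₂ = 54680000 N, ΣAE = 195700000 N.
δ = PL/ΣAE = -168000·871/195700000 = -0.7476 mm.

-0.748 mm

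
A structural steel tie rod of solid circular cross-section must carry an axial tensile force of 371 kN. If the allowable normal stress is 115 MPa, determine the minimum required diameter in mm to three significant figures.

64.1 mm

Required area A ≥ P/σ_allow = 371000/115 = 3226 mm².
For a solid circular section, d ≥ √(4A/π) = 64.09 mm.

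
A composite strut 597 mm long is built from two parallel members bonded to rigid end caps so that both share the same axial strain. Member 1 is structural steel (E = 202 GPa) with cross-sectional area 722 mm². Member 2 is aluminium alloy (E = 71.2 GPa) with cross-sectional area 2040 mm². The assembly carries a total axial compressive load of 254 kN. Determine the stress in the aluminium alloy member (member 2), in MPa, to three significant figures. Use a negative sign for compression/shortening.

-62.1 MPa

Equal strain + equilibrium ⇒ each member carries load in proportion to AE: A₁E₁ = 145800000 N, A₂E₂ = 145200000 N, ΣAE = 291100000 N.
σ₂ = P·E₂/ΣAE = -254000·71200/291100000 = -62.13 MPa.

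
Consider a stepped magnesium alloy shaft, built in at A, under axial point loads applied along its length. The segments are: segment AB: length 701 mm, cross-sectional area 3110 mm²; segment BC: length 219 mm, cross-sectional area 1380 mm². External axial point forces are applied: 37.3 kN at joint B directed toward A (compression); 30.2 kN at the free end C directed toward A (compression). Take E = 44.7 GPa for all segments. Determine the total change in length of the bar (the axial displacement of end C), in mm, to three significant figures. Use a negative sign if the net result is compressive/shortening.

-0.448 mm

Internal axial forces (sectioning from the free end, tension +): N_BC = -30.2 kN, N_AB = -67.5 kN.
δ_AB = -67500·701/(3110·44700) = -0.3404 mm
δ_BC = -30200·219/(1380·44700) = -0.1072 mm
δ = Σδ_i = -0.4476 mm.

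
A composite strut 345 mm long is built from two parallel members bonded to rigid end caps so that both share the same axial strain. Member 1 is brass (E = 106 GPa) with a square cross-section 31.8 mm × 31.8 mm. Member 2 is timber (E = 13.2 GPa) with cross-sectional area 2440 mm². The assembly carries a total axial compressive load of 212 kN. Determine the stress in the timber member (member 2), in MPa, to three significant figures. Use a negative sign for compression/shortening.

A_1 = 1011 mm².
Equal strain + equilibrium ⇒ each member carries load in proportion to AE: A₁E₁ = 107200000 N, A₂E₂ = 32210000 N, ΣAE = 139400000 N.
σ₂ = P·E₂/ΣAE = -212000·13200/139400000 = -20.07 MPa.

-20.1 MPa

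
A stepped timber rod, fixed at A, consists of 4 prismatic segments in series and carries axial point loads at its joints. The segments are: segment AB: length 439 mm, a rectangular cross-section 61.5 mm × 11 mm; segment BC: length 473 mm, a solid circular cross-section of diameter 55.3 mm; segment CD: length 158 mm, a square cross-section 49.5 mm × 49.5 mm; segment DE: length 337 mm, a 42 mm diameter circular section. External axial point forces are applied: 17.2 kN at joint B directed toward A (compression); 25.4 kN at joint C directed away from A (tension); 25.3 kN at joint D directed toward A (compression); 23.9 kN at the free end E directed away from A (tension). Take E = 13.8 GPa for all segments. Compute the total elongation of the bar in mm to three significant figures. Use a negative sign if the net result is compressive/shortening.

1.08 mm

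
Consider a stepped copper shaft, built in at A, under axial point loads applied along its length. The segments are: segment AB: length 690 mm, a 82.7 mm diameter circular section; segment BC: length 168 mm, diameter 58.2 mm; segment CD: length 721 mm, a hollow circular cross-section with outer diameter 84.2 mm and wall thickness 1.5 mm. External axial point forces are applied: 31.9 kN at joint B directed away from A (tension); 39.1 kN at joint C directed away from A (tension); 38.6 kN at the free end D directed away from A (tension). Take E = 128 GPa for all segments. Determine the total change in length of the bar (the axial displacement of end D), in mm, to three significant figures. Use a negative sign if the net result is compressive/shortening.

Internal axial forces (sectioning from the free end, tension +): N_CD = 38.6 kN, N_BC = 77.7 kN, N_AB = 109.6 kN.
A_AB = 5372 mm².
A_BC = 2660 mm².
A_CD = 389.7 mm².
δ_AB = 109600·690/(5372·128000) = 0.11 mm
δ_BC = 77700·168/(2660·128000) = 0.03833 mm
δ_CD = 38600·721/(389.7·128000) = 0.5579 mm
δ = Σδ_i = 0.7062 mm.

0.706 mm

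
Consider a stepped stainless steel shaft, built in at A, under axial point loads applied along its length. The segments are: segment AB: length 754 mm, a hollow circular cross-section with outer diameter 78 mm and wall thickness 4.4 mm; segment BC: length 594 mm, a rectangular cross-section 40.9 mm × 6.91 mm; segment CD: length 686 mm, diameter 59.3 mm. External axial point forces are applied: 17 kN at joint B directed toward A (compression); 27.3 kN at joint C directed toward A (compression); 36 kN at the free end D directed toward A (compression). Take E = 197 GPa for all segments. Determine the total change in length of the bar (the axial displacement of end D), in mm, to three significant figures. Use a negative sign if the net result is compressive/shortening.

-1.02 mm

Internal axial forces (sectioning from the free end, tension +): N_CD = -36 kN, N_BC = -63.3 kN, N_AB = -80.3 kN.
A_AB = 1017 mm².
A_BC = 282.6 mm².
A_CD = 2762 mm².
δ_AB = -80300·754/(1017·197000) = -0.3021 mm
δ_BC = -63300·594/(282.6·197000) = -0.6753 mm
δ_CD = -36000·686/(2762·197000) = -0.04539 mm
δ = Σδ_i = -1.023 mm.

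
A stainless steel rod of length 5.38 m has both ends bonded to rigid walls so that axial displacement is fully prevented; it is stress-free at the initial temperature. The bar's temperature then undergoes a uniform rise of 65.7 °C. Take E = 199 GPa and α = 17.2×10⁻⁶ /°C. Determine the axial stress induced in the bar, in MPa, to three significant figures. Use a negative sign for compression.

-225 MPa

Free thermal expansion αLΔT = 17.2e-6 · 5380 · 65.7 = 6.08 mm.
The walls impose strain ε = −(6.08)/5380 = -1.1300e-03; σ = Eε = 199000 · -1.1300e-03 = -224.9 MPa.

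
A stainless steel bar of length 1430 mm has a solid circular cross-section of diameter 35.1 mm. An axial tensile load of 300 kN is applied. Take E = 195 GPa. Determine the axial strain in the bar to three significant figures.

0.00159

A = 967.6 mm².
σ = N/A = 310 MPa; ε = σ/E = 310/195000 = 1.590e-03.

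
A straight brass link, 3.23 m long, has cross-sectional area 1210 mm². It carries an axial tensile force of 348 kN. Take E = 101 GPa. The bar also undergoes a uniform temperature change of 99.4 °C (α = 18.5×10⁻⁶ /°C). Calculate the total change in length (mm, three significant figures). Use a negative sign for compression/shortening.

δ_mech = NL/(AE) = 348000·3230/(1210·101000) = 9.198 mm.
δ_thermal = αLΔT = 18.5e-6·3230·99.4 = 5.94 mm.
δ = δ_mech + δ_thermal = 15.14 mm.

15.1 mm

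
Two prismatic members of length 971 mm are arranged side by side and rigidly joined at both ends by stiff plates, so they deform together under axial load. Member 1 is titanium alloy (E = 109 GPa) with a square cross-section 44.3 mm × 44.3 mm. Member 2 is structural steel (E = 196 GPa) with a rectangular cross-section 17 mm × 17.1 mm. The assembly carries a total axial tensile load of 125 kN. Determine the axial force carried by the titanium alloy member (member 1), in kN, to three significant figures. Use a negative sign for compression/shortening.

A_1 = 1962 mm².
A_2 = 290.7 mm².
Equal strain + equilibrium ⇒ each member carries load in proportion to AE: A₁E₁ = 213900000 N, A₂E₂ = 56980000 N, ΣAE = 270900000 N.
F₁ = P·A₁E₁/ΣAE = 125000·213900000/270900000 = 98710 N.

98.7 kN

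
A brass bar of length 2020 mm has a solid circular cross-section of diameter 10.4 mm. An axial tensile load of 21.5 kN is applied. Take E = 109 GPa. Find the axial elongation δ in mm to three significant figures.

4.69 mm

A = 84.95 mm².
δ_mech = NL/(AE) = 21500·2020/(84.95·109000) = 4.69 mm.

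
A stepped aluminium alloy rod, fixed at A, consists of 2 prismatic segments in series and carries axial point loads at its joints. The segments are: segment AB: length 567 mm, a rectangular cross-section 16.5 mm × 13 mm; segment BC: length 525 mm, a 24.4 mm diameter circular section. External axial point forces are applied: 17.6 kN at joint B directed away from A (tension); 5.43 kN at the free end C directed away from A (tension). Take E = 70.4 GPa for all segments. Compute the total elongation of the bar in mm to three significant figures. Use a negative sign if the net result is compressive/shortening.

Internal axial forces (sectioning from the free end, tension +): N_BC = 5.43 kN, N_AB = 23.03 kN.
A_AB = 214.5 mm².
A_BC = 467.6 mm².
δ_AB = 23030·567/(214.5·70400) = 0.8647 mm
δ_BC = 5430·525/(467.6·70400) = 0.0866 mm
δ = Σδ_i = 0.9513 mm.

0.951 mm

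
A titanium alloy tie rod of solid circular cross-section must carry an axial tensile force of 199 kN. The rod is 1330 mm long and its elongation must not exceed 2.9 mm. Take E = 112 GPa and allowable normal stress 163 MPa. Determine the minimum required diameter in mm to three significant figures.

Required area A ≥ P/σ_allow = 199000/163 = 1221 mm².
For a solid circular section, d ≥ √(4A/π) = 39.43 mm.
Elongation limit: A ≥ PL/(Eδ_allow) = 199000·1330/(112000·2.9) = 814.9 mm² ⇒ d ≥ 32.21 mm.
The stress limit governs.

39.4 mm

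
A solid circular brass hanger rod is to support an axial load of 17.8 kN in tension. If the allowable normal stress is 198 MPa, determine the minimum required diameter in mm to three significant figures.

10.7 mm

Required area A ≥ P/σ_allow = 17800/198 = 89.9 mm².
For a solid circular section, d ≥ √(4A/π) = 10.7 mm.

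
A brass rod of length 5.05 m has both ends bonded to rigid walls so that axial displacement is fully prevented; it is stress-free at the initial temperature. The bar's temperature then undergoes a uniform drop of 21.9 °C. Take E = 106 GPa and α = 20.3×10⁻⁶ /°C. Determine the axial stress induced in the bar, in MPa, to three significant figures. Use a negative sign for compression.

47.1 MPa

Free thermal expansion αLΔT = 20.3e-6 · 5050 · -21.9 = -2.245 mm.
The walls impose strain ε = −(-2.245)/5050 = 4.4457e-04; σ = Eε = 106000 · 4.4457e-04 = 47.12 MPa.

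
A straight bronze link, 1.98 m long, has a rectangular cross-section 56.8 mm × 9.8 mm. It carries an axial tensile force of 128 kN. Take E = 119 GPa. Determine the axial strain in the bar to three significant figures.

0.00193

A = 556.6 mm².
σ = N/A = 230 MPa; ε = σ/E = 230/119000 = 1.932e-03.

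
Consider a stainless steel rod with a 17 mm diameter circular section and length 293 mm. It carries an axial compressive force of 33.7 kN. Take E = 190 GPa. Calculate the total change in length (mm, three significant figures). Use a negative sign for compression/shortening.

A = 227 mm².
δ_mech = NL/(AE) = -33700·293/(227·190000) = -0.229 mm.

-0.229 mm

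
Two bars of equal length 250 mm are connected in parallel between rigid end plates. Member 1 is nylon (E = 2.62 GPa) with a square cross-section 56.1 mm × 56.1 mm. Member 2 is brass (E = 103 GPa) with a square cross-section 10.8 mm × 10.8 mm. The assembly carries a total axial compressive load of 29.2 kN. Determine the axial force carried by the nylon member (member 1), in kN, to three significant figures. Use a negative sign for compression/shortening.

A_1 = 3147 mm².
A_2 = 116.6 mm².
Equal strain + equilibrium ⇒ each member carries load in proportion to AE: A₁E₁ = 8246000 N, A₂E₂ = 12010000 N, ΣAE = 20260000 N.
F₁ = P·A₁E₁/ΣAE = -29200·8246000/20260000 = -11880 N.

-11.9 kN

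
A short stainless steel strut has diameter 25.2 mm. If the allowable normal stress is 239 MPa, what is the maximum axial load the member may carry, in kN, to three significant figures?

119 kN

A = 498.8 mm².
P_max = σ_allow · A = 239 · 498.8 = 119200 N = 119.2 kN.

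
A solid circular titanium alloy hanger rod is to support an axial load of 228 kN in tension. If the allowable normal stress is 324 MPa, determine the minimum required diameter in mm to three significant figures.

29.9 mm

Required area A ≥ P/σ_allow = 228000/324 = 703.7 mm².
For a solid circular section, d ≥ √(4A/π) = 29.93 mm.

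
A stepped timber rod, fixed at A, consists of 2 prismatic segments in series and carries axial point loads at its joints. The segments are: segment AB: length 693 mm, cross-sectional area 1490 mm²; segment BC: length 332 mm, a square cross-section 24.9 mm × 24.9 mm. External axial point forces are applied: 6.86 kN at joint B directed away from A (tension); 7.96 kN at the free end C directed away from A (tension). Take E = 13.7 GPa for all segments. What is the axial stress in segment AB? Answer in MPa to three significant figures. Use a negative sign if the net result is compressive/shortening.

Internal axial forces (sectioning from the free end, tension +): N_BC = 7.96 kN, N_AB = 14.82 kN.
σ_AB = N_AB/A_AB = 14820/1490 = 9.946 MPa.

9.95 MPa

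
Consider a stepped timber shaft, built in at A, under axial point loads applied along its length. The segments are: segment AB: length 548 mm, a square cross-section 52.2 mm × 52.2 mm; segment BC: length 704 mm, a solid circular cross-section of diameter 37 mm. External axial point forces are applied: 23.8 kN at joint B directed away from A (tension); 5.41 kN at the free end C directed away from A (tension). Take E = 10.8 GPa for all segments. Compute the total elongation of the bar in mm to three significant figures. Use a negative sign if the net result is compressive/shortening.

Internal axial forces (sectioning from the free end, tension +): N_BC = 5.41 kN, N_AB = 29.21 kN.
A_AB = 2725 mm².
A_BC = 1075 mm².
δ_AB = 29210·548/(2725·10800) = 0.5439 mm
δ_BC = 5410·704/(1075·10800) = 0.328 mm
δ = Σδ_i = 0.8719 mm.

0.872 mm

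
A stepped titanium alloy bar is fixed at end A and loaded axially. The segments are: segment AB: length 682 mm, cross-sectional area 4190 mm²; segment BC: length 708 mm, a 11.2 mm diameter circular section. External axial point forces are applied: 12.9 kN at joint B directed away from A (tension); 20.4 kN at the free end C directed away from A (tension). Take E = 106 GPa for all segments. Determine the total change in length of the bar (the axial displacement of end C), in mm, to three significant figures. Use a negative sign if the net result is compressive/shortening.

Internal axial forces (sectioning from the free end, tension +): N_BC = 20.4 kN, N_AB = 33.3 kN.
A_BC = 98.52 mm².
δ_AB = 33300·682/(4190·106000) = 0.05113 mm
δ_BC = 20400·708/(98.52·106000) = 1.383 mm
δ = Σδ_i = 1.434 mm.

1.43 mm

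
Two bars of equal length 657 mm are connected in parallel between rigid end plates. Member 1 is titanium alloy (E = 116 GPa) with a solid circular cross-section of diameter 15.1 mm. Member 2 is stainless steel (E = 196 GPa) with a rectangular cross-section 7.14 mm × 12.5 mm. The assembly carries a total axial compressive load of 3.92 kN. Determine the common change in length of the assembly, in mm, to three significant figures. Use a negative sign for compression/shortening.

-0.0673 mm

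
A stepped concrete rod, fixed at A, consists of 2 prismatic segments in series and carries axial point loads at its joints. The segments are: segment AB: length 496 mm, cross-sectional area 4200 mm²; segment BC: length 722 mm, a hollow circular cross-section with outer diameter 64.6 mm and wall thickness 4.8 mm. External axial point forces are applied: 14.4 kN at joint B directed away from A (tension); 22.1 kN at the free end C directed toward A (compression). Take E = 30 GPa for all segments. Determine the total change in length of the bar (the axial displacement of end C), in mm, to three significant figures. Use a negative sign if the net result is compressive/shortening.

Internal axial forces (sectioning from the free end, tension +): N_BC = -22.1 kN, N_AB = -7.7 kN.
A_BC = 901.8 mm².
δ_AB = -7700·496/(4200·30000) = -0.03031 mm
δ_BC = -22100·722/(901.8·30000) = -0.5898 mm
δ = Σδ_i = -0.6201 mm.

-0.620 mm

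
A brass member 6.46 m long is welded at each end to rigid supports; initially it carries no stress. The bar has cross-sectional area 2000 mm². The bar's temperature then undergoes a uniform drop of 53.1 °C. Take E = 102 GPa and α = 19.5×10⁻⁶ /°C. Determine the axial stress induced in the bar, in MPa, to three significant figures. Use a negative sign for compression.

Free thermal expansion αLΔT = 19.5e-6 · 6460 · -53.1 = -6.689 mm.
The walls impose strain ε = −(-6.689)/6460 = 1.0355e-03; σ = Eε = 102000 · 1.0355e-03 = 105.6 MPa.

106 MPa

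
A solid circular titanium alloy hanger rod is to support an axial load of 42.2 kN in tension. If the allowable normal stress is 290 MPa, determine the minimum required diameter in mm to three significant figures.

Required area A ≥ P/σ_allow = 42200/290 = 145.5 mm².
For a solid circular section, d ≥ √(4A/π) = 13.61 mm.

13.6 mm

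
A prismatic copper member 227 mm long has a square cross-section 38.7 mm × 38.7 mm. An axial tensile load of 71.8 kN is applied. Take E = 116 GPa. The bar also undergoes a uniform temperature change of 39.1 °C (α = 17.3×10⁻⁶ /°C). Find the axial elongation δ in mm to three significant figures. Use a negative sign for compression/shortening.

0.247 mm

A = 1498 mm².
δ_mech = NL/(AE) = 71800·227/(1498·116000) = 0.09381 mm.
δ_thermal = αLΔT = 17.3e-6·227·39.1 = 0.1535 mm.
δ = δ_mech + δ_thermal = 0.2474 mm.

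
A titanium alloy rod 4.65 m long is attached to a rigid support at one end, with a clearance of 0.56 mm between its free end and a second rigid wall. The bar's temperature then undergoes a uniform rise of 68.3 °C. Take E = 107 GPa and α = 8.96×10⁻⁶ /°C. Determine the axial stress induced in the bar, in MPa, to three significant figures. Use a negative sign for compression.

-52.6 MPa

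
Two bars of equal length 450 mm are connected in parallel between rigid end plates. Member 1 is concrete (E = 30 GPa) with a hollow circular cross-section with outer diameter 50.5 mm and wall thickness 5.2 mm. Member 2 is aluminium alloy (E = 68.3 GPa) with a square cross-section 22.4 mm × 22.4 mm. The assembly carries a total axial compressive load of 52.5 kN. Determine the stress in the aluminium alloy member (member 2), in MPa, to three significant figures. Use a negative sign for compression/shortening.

-63.5 MPa

A_1 = 740 mm².
A_2 = 501.8 mm².
Equal strain + equilibrium ⇒ each member carries load in proportion to AE: A₁E₁ = 22200000 N, A₂E₂ = 34270000 N, ΣAE = 56470000 N.
σ₂ = P·E₂/ΣAE = -52500·68300/56470000 = -63.5 MPa.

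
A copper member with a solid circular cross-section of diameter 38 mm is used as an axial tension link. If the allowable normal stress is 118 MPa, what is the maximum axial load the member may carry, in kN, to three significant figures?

A = 1134 mm².
P_max = σ_allow · A = 118 · 1134 = 133800 N = 133.8 kN.

134 kN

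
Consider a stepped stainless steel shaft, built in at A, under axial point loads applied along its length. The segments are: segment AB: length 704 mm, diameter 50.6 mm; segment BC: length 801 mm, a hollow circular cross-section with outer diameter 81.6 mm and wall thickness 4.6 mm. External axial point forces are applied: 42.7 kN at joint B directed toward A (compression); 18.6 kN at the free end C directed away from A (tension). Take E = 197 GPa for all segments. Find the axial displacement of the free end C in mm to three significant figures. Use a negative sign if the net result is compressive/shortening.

Internal axial forces (sectioning from the free end, tension +): N_BC = 18.6 kN, N_AB = -24.1 kN.
A_AB = 2011 mm².
A_BC = 1113 mm².
δ_AB = -24100·704/(2011·197000) = -0.04283 mm
δ_BC = 18600·801/(1113·197000) = 0.06796 mm
δ = Σδ_i = 0.02514 mm.

0.0251 mm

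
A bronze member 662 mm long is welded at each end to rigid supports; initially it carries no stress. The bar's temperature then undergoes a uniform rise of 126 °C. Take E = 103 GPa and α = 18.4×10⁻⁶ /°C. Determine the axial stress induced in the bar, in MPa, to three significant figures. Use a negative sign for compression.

-239 MPa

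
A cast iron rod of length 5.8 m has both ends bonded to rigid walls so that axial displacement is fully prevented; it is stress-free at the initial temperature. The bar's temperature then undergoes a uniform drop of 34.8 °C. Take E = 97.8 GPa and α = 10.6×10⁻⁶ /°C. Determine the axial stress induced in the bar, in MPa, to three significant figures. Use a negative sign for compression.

Free thermal expansion αLΔT = 10.6e-6 · 5800 · -34.8 = -2.14 mm.
The walls impose strain ε = −(-2.14)/5800 = 3.6888e-04; σ = Eε = 97800 · 3.6888e-04 = 36.08 MPa.

36.1 MPa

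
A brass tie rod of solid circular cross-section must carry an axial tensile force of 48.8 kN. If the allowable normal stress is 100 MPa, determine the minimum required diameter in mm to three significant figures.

Required area A ≥ P/σ_allow = 48800/100 = 488 mm².
For a solid circular section, d ≥ √(4A/π) = 24.93 mm.

24.9 mm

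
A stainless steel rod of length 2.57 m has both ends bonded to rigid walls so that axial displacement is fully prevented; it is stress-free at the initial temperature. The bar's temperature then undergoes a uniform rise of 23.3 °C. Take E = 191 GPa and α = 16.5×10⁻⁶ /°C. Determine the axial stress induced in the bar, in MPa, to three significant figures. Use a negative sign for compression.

-73.4 MPa

Free thermal expansion αLΔT = 16.5e-6 · 2570 · 23.3 = 0.988 mm.
The walls impose strain ε = −(0.988)/2570 = -3.8445e-04; σ = Eε = 191000 · -3.8445e-04 = -73.43 MPa.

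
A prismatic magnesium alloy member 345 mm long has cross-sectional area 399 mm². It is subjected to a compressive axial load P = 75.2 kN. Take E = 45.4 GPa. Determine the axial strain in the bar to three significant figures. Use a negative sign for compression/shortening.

σ = N/A = -188.5 MPa; ε = σ/E = -188.5/45400 = -4.151e-03.

-0.00415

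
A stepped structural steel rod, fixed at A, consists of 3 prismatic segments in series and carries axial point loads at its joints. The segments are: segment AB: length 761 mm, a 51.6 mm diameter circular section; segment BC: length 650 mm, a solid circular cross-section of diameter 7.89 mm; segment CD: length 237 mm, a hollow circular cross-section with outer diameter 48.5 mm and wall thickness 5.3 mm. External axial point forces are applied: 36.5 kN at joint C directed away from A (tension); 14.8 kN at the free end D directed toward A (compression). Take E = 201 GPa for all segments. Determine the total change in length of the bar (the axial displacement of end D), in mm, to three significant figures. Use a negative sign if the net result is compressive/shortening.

Internal axial forces (sectioning from the free end, tension +): N_CD = -14.8 kN, N_BC = 21.7 kN, N_AB = 21.7 kN.
A_AB = 2091 mm².
A_BC = 48.89 mm².
A_CD = 719.3 mm².
δ_AB = 21700·761/(2091·201000) = 0.03929 mm
δ_BC = 21700·650/(48.89·201000) = 1.435 mm
δ_CD = -14800·237/(719.3·201000) = -0.02426 mm
δ = Σδ_i = 1.45 mm.

1.45 mm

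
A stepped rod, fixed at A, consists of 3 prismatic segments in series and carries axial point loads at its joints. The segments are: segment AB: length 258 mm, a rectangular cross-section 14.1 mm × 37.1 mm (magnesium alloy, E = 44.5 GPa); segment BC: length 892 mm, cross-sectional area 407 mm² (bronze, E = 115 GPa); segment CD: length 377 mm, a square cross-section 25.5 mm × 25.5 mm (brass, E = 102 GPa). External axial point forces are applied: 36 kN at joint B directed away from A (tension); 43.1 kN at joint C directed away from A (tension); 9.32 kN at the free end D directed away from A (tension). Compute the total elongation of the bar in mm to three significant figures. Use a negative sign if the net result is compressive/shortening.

Internal axial forces (sectioning from the free end, tension +): N_CD = 9.32 kN, N_BC = 52.42 kN, N_AB = 88.42 kN.
A_AB = 523.1 mm².
A_CD = 650.2 mm².
δ_AB = 88420·258/(523.1·44500) = 0.98 mm
δ_BC = 52420·892/(407·115000) = 0.999 mm
δ_CD = 9320·377/(650.2·102000) = 0.05298 mm
δ = Σδ_i = 2.032 mm.

2.03 mm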